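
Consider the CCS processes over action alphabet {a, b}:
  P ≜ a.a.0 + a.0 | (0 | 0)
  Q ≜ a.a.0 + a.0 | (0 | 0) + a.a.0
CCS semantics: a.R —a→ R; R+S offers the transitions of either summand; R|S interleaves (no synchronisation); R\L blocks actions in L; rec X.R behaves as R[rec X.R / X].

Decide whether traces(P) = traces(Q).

YES

P's transition system — 4 states:
  u0 = a.a.0 + a.0 | (0 | 0) :: ··a··> u1, ··a··> u2
  u1 = 0 | (0 | 0) :: (no moves)
  u2 = a.0 :: ··a··> u3
  u3 = 0 :: (no moves)
Q's transition system — 4 states:
  v0 = a.a.0 + a.0 | (0 | 0) + a.a.0 :: ··a··> v1, ··a··> v2
  v1 = 0 | (0 | 0) :: (no moves)
  v2 = a.0 :: ··a··> v3
  v3 = 0 :: (no moves)
Bisimilarity quotient blocks:
  B0 = {u0, v0}
  B1 = {u1, u3, v1, v3}
  B2 = {u2, v2}
u0 ∈ B0, v0 ∈ B0 → same block
Bisimilar ⇒ trace-equivalent.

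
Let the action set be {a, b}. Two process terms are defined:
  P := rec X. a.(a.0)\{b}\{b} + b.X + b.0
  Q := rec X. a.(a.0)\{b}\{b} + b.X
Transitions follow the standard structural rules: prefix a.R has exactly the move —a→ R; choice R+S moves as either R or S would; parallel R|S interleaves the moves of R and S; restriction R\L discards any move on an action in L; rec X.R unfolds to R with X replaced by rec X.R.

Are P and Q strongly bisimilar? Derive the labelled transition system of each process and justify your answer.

LTS(P): 4 reachable states
  m0 = rec X. a.(a.0)\{b}\{b} + b.X + b.0 → --a--▸ m1, --b--▸ m0, --b--▸ m2
  m1 = (a.0)\{b}\{b} → --a--▸ m3
  m2 = 0 → stopped
  m3 = 0\{b}\{b} → stopped
LTS(Q): 3 reachable states
  n0 = rec X. a.(a.0)\{b}\{b} + b.X → --a--▸ n1, --b--▸ n0
  n1 = (a.0)\{b}\{b} → --a--▸ n2
  n2 = 0\{b}\{b} → stopped
Partition-refinement fixed point:
  B0 = {m0}
  B1 = {m1, n1}
  B2 = {m2, m3, n2}
  B3 = {n0}
m0 ∈ B0, n0 ∈ B3 → different blocks

not bisimilar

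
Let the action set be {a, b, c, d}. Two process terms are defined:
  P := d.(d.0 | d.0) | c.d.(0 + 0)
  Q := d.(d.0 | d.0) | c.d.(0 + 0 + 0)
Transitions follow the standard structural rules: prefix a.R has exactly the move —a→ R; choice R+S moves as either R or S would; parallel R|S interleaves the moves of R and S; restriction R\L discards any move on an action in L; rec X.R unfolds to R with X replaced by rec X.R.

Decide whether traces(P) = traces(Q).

traces(P) = traces(Q)

P's transition system — 15 states:
  m0 = d.(d.0 | d.0) | c.d.(0 + 0) ⊢ ··c··> m1, ··d··> m2
  m1 = d.(d.0 | d.0) | d.(0 + 0) ⊢ ··d··> m3, ··d··> m4
  m2 = d.0 | d.0 | c.d.(0 + 0) ⊢ ··c··> m4, ··d··> m5, ··d··> m6
  m3 = d.(d.0 | d.0) | (0 + 0) ⊢ ··d··> m7
  m4 = d.0 | d.0 | d.(0 + 0) ⊢ ··d··> m7, ··d··> m8, ··d··> m9
  m5 = 0 | d.0 | c.d.(0 + 0) ⊢ ··c··> m8, ··d··> m10
  m6 = d.0 | 0 | c.d.(0 + 0) ⊢ ··c··> m9, ··d··> m10
  m7 = d.0 | d.0 | (0 + 0) ⊢ ··d··> m11, ··d··> m12
  m8 = 0 | d.0 | d.(0 + 0) ⊢ ··d··> m11, ··d··> m13
  m9 = d.0 | 0 | d.(0 + 0) ⊢ ··d··> m12, ··d··> m13
  m10 = 0 | 0 | c.d.(0 + 0) ⊢ ··c··> m13
  m11 = 0 | d.0 | (0 + 0) ⊢ ··d··> m14
  m12 = d.0 | 0 | (0 + 0) ⊢ ··d··> m14
  m13 = 0 | 0 | d.(0 + 0) ⊢ ··d··> m14
  m14 = 0 | 0 | (0 + 0) ⊢ deadlocked
Q's transition system — 15 states:
  n0 = d.(d.0 | d.0) | c.d.(0 + 0 + 0) ⊢ ··c··> n1, ··d··> n2
  n1 = d.(d.0 | d.0) | d.(0 + 0 + 0) ⊢ ··d··> n3, ··d··> n4
  n2 = d.0 | d.0 | c.d.(0 + 0 + 0) ⊢ ··c··> n4, ··d··> n5, ··d··> n6
  n3 = d.(d.0 | d.0) | (0 + 0 + 0) ⊢ ··d··> n7
  n4 = d.0 | d.0 | d.(0 + 0 + 0) ⊢ ··d··> n7, ··d··> n8, ··d··> n9
  n5 = 0 | d.0 | c.d.(0 + 0 + 0) ⊢ ··c··> n8, ··d··> n10
  n6 = d.0 | 0 | c.d.(0 + 0 + 0) ⊢ ··c··> n9, ··d··> n10
  n7 = d.0 | d.0 | (0 + 0 + 0) ⊢ ··d··> n11, ··d··> n12
  n8 = 0 | d.0 | d.(0 + 0 + 0) ⊢ ··d··> n11, ··d··> n13
  n9 = d.0 | 0 | d.(0 + 0 + 0) ⊢ ··d··> n12, ··d··> n13
  n10 = 0 | 0 | c.d.(0 + 0 + 0) ⊢ ··c··> n13
  n11 = 0 | d.0 | (0 + 0 + 0) ⊢ ··d··> n14
  n12 = d.0 | 0 | (0 + 0 + 0) ⊢ ··d··> n14
  n13 = 0 | 0 | d.(0 + 0 + 0) ⊢ ··d··> n14
  n14 = 0 | 0 | (0 + 0 + 0) ⊢ deadlocked
Coarsest stable partition (strong bisimilarity classes):
  B0 = {m0, n0}
  B1 = {m1, n1}
  B2 = {m3, m4, n3, n4}
  B3 = {m7, m8, m9, n7, n8, n9}
  B4 = {m11, m12, m13, n11, n12, n13}
  B5 = {m14, n14}
  B6 = {m2, n2}
  B7 = {m5, m6, n5, n6}
  B8 = {m10, n10}
m0 ∈ B0, n0 ∈ B0 → same block
Bisimilar ⇒ trace-equivalent.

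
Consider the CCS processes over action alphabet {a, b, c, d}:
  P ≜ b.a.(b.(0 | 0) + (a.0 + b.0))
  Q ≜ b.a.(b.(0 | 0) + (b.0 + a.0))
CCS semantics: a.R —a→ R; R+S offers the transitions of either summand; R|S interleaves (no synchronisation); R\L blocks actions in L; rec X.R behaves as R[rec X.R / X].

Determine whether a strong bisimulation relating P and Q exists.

bisimilar

Reachable graph of P (5 states):
  s0 = b.a.(b.(0 | 0) + (a.0 + b.0)) | —b→ s1
  s1 = a.(b.(0 | 0) + (a.0 + b.0)) | —a→ s2
  s2 = b.(0 | 0) + (a.0 + b.0) | —a→ s3, —b→ s3, —b→ s4
  s3 = 0 | stopped
  s4 = 0 | 0 | stopped
Reachable graph of Q (5 states):
  t0 = b.a.(b.(0 | 0) + (b.0 + a.0)) | —b→ t1
  t1 = a.(b.(0 | 0) + (b.0 + a.0)) | —a→ t2
  t2 = b.(0 | 0) + (b.0 + a.0) | —a→ t3, —b→ t3, —b→ t4
  t3 = 0 | stopped
  t4 = 0 | 0 | stopped
Partition-refinement fixed point:
  B0 = {s0, t0}
  B1 = {s1, t1}
  B2 = {s2, t2}
  B3 = {s3, s4, t3, t4}
s0 ∈ B0, t0 ∈ B0 → same block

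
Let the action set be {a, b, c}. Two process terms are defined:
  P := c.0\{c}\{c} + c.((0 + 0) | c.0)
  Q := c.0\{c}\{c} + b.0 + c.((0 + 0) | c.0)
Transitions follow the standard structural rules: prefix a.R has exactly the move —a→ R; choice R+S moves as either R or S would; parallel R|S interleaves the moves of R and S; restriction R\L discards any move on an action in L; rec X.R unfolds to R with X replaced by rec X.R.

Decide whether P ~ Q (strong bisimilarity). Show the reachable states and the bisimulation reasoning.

NO

P's transition system — 4 states:
  m0 = c.0\{c}\{c} + c.((0 + 0) | c.0) → -c-> m1, -c-> m2
  m1 = (0 + 0) | c.0 → -c-> m3
  m2 = 0\{c}\{c} → ∅
  m3 = (0 + 0) | 0 → ∅
Q's transition system — 5 states:
  n0 = c.0\{c}\{c} + b.0 + c.((0 + 0) | c.0) → -b-> n1, -c-> n2, -c-> n3
  n1 = 0 → ∅
  n2 = (0 + 0) | c.0 → -c-> n4
  n3 = 0\{c}\{c} → ∅
  n4 = (0 + 0) | 0 → ∅
Partition-refinement fixed point:
  B0 = {m0}
  B1 = {m2, m3, n1, n3, n4}
  B2 = {m1, n2}
  B3 = {n0}
m0 ∈ B0, n0 ∈ B3 → different blocks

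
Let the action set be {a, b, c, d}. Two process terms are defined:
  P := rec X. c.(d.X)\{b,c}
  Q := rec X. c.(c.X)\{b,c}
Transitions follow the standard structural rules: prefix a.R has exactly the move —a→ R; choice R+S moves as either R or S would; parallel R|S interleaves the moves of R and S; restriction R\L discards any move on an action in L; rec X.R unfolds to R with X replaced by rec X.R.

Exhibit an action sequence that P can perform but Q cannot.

LTS(P): 3 reachable states
  s0 = rec X. c.(d.X)\{b,c} ⊢ =c=> s1
  s1 = (d.(rec X. c.(d.X)\{b,c}))\{b,c} ⊢ =d=> s2
  s2 = (rec X. c.(d.X)\{b,c})\{b,c} ⊢ deadlocked
LTS(Q): 2 reachable states
  t0 = rec X. c.(c.X)\{b,c} ⊢ =c=> t1
  t1 = (c.(rec X. c.(c.X)\{b,c}))\{b,c} ⊢ deadlocked
Run σ = ⟨cd⟩ on P: start {s0}
  step 1 (c): {s1}
  step 2 (d): {s2}
  P completes σ.
Run σ = ⟨cd⟩ on Q: start {t0}
  step 1 (c): {t1}
  step 2 (d): ∅ (Q stuck)

cd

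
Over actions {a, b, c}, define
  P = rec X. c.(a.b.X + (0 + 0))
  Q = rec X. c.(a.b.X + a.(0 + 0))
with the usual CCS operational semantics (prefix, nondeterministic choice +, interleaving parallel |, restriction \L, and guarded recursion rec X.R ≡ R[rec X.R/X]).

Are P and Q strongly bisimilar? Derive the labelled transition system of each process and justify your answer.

Reachable graph of P (3 states):
  u0 = rec X. c.(a.b.X + (0 + 0)) :: —c→ u1
  u1 = a.b.(rec X. c.(a.b.X + (0 + 0))) + (0 + 0) :: —a→ u2
  u2 = b.(rec X. c.(a.b.X + (0 + 0))) :: —b→ u0
Reachable graph of Q (4 states):
  v0 = rec X. c.(a.b.X + a.(0 + 0)) :: —c→ v1
  v1 = a.b.(rec X. c.(a.b.X + a.(0 + 0))) + a.(0 + 0) :: —a→ v2, —a→ v3
  v2 = 0 + 0 :: deadlocked
  v3 = b.(rec X. c.(a.b.X + a.(0 + 0))) :: —b→ v0
Bisimilarity quotient blocks:
  B0 = {u0}
  B1 = {u1}
  B2 = {u2}
  B3 = {v0}
  B4 = {v1}
  B5 = {v2}
  B6 = {v3}
u0 ∈ B0, v0 ∈ B3 → different blocks

NO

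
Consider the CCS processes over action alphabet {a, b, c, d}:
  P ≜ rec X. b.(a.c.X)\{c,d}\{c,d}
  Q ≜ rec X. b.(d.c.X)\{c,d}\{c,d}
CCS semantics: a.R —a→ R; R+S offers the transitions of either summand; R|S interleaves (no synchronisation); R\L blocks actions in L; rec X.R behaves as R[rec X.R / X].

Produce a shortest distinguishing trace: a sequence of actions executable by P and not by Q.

LTS(P): 3 reachable states
  p0 = rec X. b.(a.c.X)\{c,d}\{c,d} :: --b--▸ p1
  p1 = (a.c.(rec X. b.(a.c.X)\{c,d}\{c,d}))\{c,d}\{c,d} :: --a--▸ p2
  p2 = (c.(rec X. b.(a.c.X)\{c,d}\{c,d}))\{c,d}\{c,d} :: ∅
LTS(Q): 2 reachable states
  q0 = rec X. b.(d.c.X)\{c,d}\{c,d} :: --b--▸ q1
  q1 = (d.c.(rec X. b.(d.c.X)\{c,d}\{c,d}))\{c,d}\{c,d} :: ∅
Run σ = ⟨ba⟩ on P: start {p0}
  after b @ step 1: {p1}
  after a @ step 2: {p2}
  ✓ P
Run σ = ⟨ba⟩ on Q: start {q0}
  after b @ step 1: {q1}
  after a @ step 2: ∅ (Q stuck)

ba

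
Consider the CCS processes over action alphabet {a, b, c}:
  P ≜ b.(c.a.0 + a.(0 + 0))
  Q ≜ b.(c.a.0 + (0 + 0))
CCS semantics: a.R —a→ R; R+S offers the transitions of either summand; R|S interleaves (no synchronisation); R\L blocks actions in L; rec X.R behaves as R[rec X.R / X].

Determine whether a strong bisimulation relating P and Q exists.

LTS(P): 5 reachable states
  p0 = b.(c.a.0 + a.(0 + 0)) | --b--▸ p1
  p1 = c.a.0 + a.(0 + 0) | --a--▸ p2, --c--▸ p3
  p2 = 0 + 0 | ·
  p3 = a.0 | --a--▸ p4
  p4 = 0 | ·
LTS(Q): 4 reachable states
  q0 = b.(c.a.0 + (0 + 0)) | --b--▸ q1
  q1 = c.a.0 + (0 + 0) | --c--▸ q2
  q2 = a.0 | --a--▸ q3
  q3 = 0 | ·
Partition-refinement fixed point:
  B0 = {p0}
  B1 = {p1}
  B2 = {p2, p4, q3}
  B3 = {p3, q2}
  B4 = {q0}
  B5 = {q1}
p0 ∈ B0, q0 ∈ B4 → different blocks

P ≁ Q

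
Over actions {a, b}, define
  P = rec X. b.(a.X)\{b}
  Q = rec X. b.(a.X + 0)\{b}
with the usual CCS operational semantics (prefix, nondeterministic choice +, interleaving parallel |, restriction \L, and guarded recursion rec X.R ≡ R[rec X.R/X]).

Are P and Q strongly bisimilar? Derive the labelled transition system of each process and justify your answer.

Reachable graph of P (3 states):
  p0 = rec X. b.(a.X)\{b} | =b=> p1
  p1 = (a.(rec X. b.(a.X)\{b}))\{b} | =a=> p2
  p2 = (rec X. b.(a.X)\{b})\{b} | ∅
Reachable graph of Q (3 states):
  q0 = rec X. b.(a.X + 0)\{b} | =b=> q1
  q1 = (a.(rec X. b.(a.X + 0)\{b}) + 0)\{b} | =a=> q2
  q2 = (rec X. b.(a.X + 0)\{b})\{b} | ∅
Bisimilarity quotient blocks:
  B0 = {p0, q0}
  B1 = {p1, q1}
  B2 = {p2, q2}
p0 ∈ B0, q0 ∈ B0 → same block

P ~ Q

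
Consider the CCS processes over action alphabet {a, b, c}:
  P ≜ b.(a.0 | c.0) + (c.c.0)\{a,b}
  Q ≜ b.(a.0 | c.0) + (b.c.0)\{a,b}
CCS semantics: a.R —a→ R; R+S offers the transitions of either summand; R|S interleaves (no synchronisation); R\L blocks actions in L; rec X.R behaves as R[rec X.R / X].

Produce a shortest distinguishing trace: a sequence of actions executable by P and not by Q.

P's transition system — 7 states:
  p0 = b.(a.0 | c.0) + (c.c.0)\{a,b} :: --b--▸ p1, --c--▸ p2
  p1 = a.0 | c.0 :: --a--▸ p3, --c--▸ p4
  p2 = (c.0)\{a,b} :: --c--▸ p5
  p3 = 0 | c.0 :: --c--▸ p6
  p4 = a.0 | 0 :: --a--▸ p6
  p5 = 0\{a,b} :: (no moves)
  p6 = 0 | 0 :: (no moves)
Q's transition system — 5 states:
  q0 = b.(a.0 | c.0) + (b.c.0)\{a,b} :: --b--▸ q1
  q1 = a.0 | c.0 :: --a--▸ q2, --c--▸ q3
  q2 = 0 | c.0 :: --c--▸ q4
  q3 = a.0 | 0 :: --a--▸ q4
  q4 = 0 | 0 :: (no moves)
Trace ⟨c⟩ through P, begin at {p0}:
  [1] c ⇒ {p2}
  ✓ P
Trace ⟨c⟩ through Q, begin at {q0}:
  [1] c ⇒ ∅ (Q stuck)

c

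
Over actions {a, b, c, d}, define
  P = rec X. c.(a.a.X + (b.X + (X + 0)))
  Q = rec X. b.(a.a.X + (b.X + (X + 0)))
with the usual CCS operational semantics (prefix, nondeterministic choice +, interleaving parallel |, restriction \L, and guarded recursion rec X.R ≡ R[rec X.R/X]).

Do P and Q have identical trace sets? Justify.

traces(P) ≠ traces(Q) — witness ⟨c⟩

P's transition system — 3 states:
  m0 = rec X. c.(a.a.X + (b.X + (X + 0))) ⊢ ··c··> m1
  m1 = a.a.(rec X. c.(a.a.X + (b.X + (X + 0)))) + (b.(rec X. c.(a.a.X + (b.X + (X + 0)))) + ((rec X. c.(a.a.X + (b.X + (X + 0)))) + 0)) ⊢ ··a··> m2, ··b··> m0, ··c··> m1
  m2 = a.(rec X. c.(a.a.X + (b.X + (X + 0)))) ⊢ ··a··> m0
Q's transition system — 3 states:
  n0 = rec X. b.(a.a.X + (b.X + (X + 0))) ⊢ ··b··> n1
  n1 = a.a.(rec X. b.(a.a.X + (b.X + (X + 0)))) + (b.(rec X. b.(a.a.X + (b.X + (X + 0)))) + ((rec X. b.(a.a.X + (b.X + (X + 0)))) + 0)) ⊢ ··a··> n2, ··b··> n0, ··b··> n1
  n2 = a.(rec X. b.(a.a.X + (b.X + (X + 0)))) ⊢ ··a··> n0
Run σ = ⟨c⟩ on P: start {m0}
  after c @ step 1: {m1}
  ✓ P
Run σ = ⟨c⟩ on Q: start {n0}
  after c @ step 1: ∅  — Q cannot continue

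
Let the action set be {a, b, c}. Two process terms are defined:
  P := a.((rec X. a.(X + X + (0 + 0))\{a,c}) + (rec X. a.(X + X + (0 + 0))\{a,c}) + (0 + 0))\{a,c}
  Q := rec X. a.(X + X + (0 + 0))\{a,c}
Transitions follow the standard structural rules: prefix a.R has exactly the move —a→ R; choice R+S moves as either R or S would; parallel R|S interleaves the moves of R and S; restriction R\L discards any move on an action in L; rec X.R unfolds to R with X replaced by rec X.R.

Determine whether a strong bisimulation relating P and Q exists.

P's transition system — 2 states:
  s0 = a.((rec X. a.(X + X + (0 + 0))\{a,c}) + (rec X. a.(X + X + (0 + 0))\{a,c}) + (0 + 0))\{a,c} :: =a=> s1
  s1 = ((rec X. a.(X + X + (0 + 0))\{a,c}) + (rec X. a.(X + X + (0 + 0))\{a,c}) + (0 + 0))\{a,c} :: ·
Q's transition system — 2 states:
  t0 = rec X. a.(X + X + (0 + 0))\{a,c} :: =a=> t1
  t1 = ((rec X. a.(X + X + (0 + 0))\{a,c}) + (rec X. a.(X + X + (0 + 0))\{a,c}) + (0 + 0))\{a,c} :: ·
Coarsest stable partition (strong bisimilarity classes):
  B0 = {s0, t0}
  B1 = {s1, t1}
s0 ∈ B0, t0 ∈ B0 → same block

YES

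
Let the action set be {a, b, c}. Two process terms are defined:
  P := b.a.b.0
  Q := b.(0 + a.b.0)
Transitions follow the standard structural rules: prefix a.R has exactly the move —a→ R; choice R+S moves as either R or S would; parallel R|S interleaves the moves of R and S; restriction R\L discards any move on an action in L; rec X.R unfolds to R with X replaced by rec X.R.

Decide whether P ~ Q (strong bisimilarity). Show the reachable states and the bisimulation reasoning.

bisimilar

P's transition system — 4 states:
  s0 = b.a.b.0 :: -b-> s1
  s1 = a.b.0 :: -a-> s2
  s2 = b.0 :: -b-> s3
  s3 = 0 :: stopped
Q's transition system — 4 states:
  t0 = b.(0 + a.b.0) :: -b-> t1
  t1 = 0 + a.b.0 :: -a-> t2
  t2 = b.0 :: -b-> t3
  t3 = 0 :: stopped
Coarsest stable partition (strong bisimilarity classes):
  B0 = {s0, t0}
  B1 = {s1, t1}
  B2 = {s2, t2}
  B3 = {s3, t3}
s0 ∈ B0, t0 ∈ B0 → same block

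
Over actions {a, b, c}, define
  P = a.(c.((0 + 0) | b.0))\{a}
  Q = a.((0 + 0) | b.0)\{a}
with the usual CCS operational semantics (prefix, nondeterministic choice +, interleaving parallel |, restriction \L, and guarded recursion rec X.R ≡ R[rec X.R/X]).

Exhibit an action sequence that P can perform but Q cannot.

ac

LTS(P): 4 reachable states
  p0 = a.(c.((0 + 0) | b.0))\{a} :: -a-> p1
  p1 = (c.((0 + 0) | b.0))\{a} :: -c-> p2
  p2 = ((0 + 0) | b.0)\{a} :: -b-> p3
  p3 = ((0 + 0) | 0)\{a} :: stopped
LTS(Q): 3 reachable states
  q0 = a.((0 + 0) | b.0)\{a} :: -a-> q1
  q1 = ((0 + 0) | b.0)\{a} :: -b-> q2
  q2 = ((0 + 0) | 0)\{a} :: stopped
Run σ = ⟨ac⟩ on P: start {p0}
  step 1 (a): {p1}
  step 2 (c): {p2}
  — P admits the full trace.
Run σ = ⟨ac⟩ on Q: start {q0}
  step 1 (a): {q1}
  step 2 (c): ∅  — Q cannot continue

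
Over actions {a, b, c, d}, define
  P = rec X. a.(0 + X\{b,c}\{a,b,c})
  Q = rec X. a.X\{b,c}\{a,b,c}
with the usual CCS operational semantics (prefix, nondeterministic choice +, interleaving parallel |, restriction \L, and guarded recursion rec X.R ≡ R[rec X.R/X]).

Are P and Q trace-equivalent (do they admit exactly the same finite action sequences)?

LTS(P): 2 reachable states
  u0 = rec X. a.(0 + X\{b,c}\{a,b,c}) has moves -a-> u1
  u1 = 0 + (rec X. a.(0 + X\{b,c}\{a,b,c}))\{b,c}\{a,b,c} has moves ·
LTS(Q): 2 reachable states
  v0 = rec X. a.X\{b,c}\{a,b,c} has moves -a-> v1
  v1 = (rec X. a.X\{b,c}\{a,b,c})\{b,c}\{a,b,c} has moves ·
Coarsest stable partition (strong bisimilarity classes):
  B0 = {u0, v0}
  B1 = {u1, v1}
u0 ∈ B0, v0 ∈ B0 → same block
Bisimilar ⇒ trace-equivalent.

trace-equivalent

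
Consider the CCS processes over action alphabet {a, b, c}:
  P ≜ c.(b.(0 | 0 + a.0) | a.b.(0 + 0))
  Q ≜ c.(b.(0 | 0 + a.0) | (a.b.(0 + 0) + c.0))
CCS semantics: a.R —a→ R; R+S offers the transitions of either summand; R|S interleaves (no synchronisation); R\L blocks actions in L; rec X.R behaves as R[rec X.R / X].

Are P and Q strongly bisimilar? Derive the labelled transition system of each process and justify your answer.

Reachable graph of P (10 states):
  p0 = c.(b.(0 | 0 + a.0) | a.b.(0 + 0)) has moves --c--▸ p1
  p1 = b.(0 | 0 + a.0) | a.b.(0 + 0) has moves --a--▸ p2, --b--▸ p3
  p2 = b.(0 | 0 + a.0) | b.(0 + 0) has moves --b--▸ p4, --b--▸ p5
  p3 = (0 | 0 + a.0) | a.b.(0 + 0) has moves --a--▸ p4, --a--▸ p6
  p4 = (0 | 0 + a.0) | b.(0 + 0) has moves --a--▸ p7, --b--▸ p8
  p5 = b.(0 | 0 + a.0) | (0 + 0) has moves --b--▸ p8
  p6 = 0 | a.b.(0 + 0) has moves --a--▸ p7
  p7 = 0 | b.(0 + 0) has moves --b--▸ p9
  p8 = (0 | 0 + a.0) | (0 + 0) has moves --a--▸ p9
  p9 = 0 | (0 + 0) has moves deadlocked
Reachable graph of Q (13 states):
  q0 = c.(b.(0 | 0 + a.0) | (a.b.(0 + 0) + c.0)) has moves --c--▸ q1
  q1 = b.(0 | 0 + a.0) | (a.b.(0 + 0) + c.0) has moves --a--▸ q2, --b--▸ q3, --c--▸ q4
  q2 = b.(0 | 0 + a.0) | b.(0 + 0) has moves --b--▸ q5, --b--▸ q6
  q3 = (0 | 0 + a.0) | (a.b.(0 + 0) + c.0) has moves --a--▸ q5, --a--▸ q7, --c--▸ q8
  q4 = b.(0 | 0 + a.0) | 0 has moves --b--▸ q8
  q5 = (0 | 0 + a.0) | b.(0 + 0) has moves --a--▸ q9, --b--▸ q10
  q6 = b.(0 | 0 + a.0) | (0 + 0) has moves --b--▸ q10
  q7 = 0 | (a.b.(0 + 0) + c.0) has moves --a--▸ q9, --c--▸ q11
  q8 = (0 | 0 + a.0) | 0 has moves --a--▸ q11
  q9 = 0 | b.(0 + 0) has moves --b--▸ q12
  q10 = (0 | 0 + a.0) | (0 + 0) has moves --a--▸ q12
  q11 = 0 | 0 has moves deadlocked
  q12 = 0 | (0 + 0) has moves deadlocked
Coarsest stable partition (strong bisimilarity classes):
  B0 = {p0}
  B1 = {p1}
  B2 = {p2, q2}
  B3 = {p5, q4, q6}
  B4 = {p8, q10, q8}
  B5 = {p9, q11, q12}
  B6 = {p4, q5}
  B7 = {p7, q9}
  B8 = {p3}
  B9 = {p6}
  B10 = {q0}
  B11 = {q1}
  B12 = {q3}
  B13 = {q7}
p0 ∈ B0, q0 ∈ B10 → different blocks

not bisimilar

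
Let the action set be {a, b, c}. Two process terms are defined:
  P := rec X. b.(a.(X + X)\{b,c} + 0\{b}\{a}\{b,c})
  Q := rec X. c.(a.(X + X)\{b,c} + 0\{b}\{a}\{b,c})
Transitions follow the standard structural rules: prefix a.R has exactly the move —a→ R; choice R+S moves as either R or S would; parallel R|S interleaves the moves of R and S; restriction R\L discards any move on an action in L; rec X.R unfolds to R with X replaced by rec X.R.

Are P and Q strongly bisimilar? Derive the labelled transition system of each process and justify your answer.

not bisimilar

LTS(P): 3 reachable states
  s0 = rec X. b.(a.(X + X)\{b,c} + 0\{b}\{a}\{b,c}) | -b-> s1
  s1 = a.((rec X. b.(a.(X + X)\{b,c} + 0\{b}\{a}\{b,c})) + (rec X. b.(a.(X + X)\{b,c} + 0\{b}\{a}\{b,c})))\{b,c} + 0\{b}\{a}\{b,c} | -a-> s2
  s2 = ((rec X. b.(a.(X + X)\{b,c} + 0\{b}\{a}\{b,c})) + (rec X. b.(a.(X + X)\{b,c} + 0\{b}\{a}\{b,c})))\{b,c} | ∅
LTS(Q): 3 reachable states
  t0 = rec X. c.(a.(X + X)\{b,c} + 0\{b}\{a}\{b,c}) | -c-> t1
  t1 = a.((rec X. c.(a.(X + X)\{b,c} + 0\{b}\{a}\{b,c})) + (rec X. c.(a.(X + X)\{b,c} + 0\{b}\{a}\{b,c})))\{b,c} + 0\{b}\{a}\{b,c} | -a-> t2
  t2 = ((rec X. c.(a.(X + X)\{b,c} + 0\{b}\{a}\{b,c})) + (rec X. c.(a.(X + X)\{b,c} + 0\{b}\{a}\{b,c})))\{b,c} | ∅
Coarsest stable partition (strong bisimilarity classes):
  B0 = {s0}
  B1 = {s1, t1}
  B2 = {s2, t2}
  B3 = {t0}
s0 ∈ B0, t0 ∈ B3 → different blocks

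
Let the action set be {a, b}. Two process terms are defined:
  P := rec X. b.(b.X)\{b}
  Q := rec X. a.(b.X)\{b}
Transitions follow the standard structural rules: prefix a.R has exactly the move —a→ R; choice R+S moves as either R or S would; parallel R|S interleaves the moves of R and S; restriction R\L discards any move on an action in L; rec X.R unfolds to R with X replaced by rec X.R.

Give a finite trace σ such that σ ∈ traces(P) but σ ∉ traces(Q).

b

Reachable graph of P (2 states):
  s0 = rec X. b.(b.X)\{b} → —b→ s1
  s1 = (b.(rec X. b.(b.X)\{b}))\{b} → deadlocked
Reachable graph of Q (2 states):
  t0 = rec X. a.(b.X)\{b} → —a→ t1
  t1 = (b.(rec X. a.(b.X)\{b}))\{b} → deadlocked
Executing b from P (initial set {s0}):
  after b @ step 1: {s1}
  ✓ P
Executing b from Q (initial set {t0}):
  after b @ step 1: no successor for Q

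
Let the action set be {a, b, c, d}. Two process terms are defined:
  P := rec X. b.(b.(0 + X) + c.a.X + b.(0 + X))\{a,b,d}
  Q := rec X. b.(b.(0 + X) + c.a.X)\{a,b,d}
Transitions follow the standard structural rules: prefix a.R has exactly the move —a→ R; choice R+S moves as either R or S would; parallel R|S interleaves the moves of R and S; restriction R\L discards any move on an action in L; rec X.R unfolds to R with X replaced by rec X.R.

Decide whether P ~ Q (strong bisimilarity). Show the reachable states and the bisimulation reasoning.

Reachable graph of P (3 states):
  u0 = rec X. b.(b.(0 + X) + c.a.X + b.(0 + X))\{a,b,d} has moves —b→ u1
  u1 = (b.(0 + (rec X. b.(b.(0 + X) + c.a.X + b.(0 + X))\{a,b,d})) + c.a.(rec X. b.(b.(0 + X) + c.a.X + b.(0 + X))\{a,b,d}) + b.(0 + (rec X. b.(b.(0 + X) + c.a.X + b.(0 + X))\{a,b,d})))\{a,b,d} has moves —c→ u2
  u2 = (a.(rec X. b.(b.(0 + X) + c.a.X + b.(0 + X))\{a,b,d}))\{a,b,d} has moves ·
Reachable graph of Q (3 states):
  v0 = rec X. b.(b.(0 + X) + c.a.X)\{a,b,d} has moves —b→ v1
  v1 = (b.(0 + (rec X. b.(b.(0 + X) + c.a.X)\{a,b,d})) + c.a.(rec X. b.(b.(0 + X) + c.a.X)\{a,b,d}))\{a,b,d} has moves —c→ v2
  v2 = (a.(rec X. b.(b.(0 + X) + c.a.X)\{a,b,d}))\{a,b,d} has moves ·
Partition-refinement fixed point:
  B0 = {u0, v0}
  B1 = {u1, v1}
  B2 = {u2, v2}
u0 ∈ B0, v0 ∈ B0 → same block

bisimilar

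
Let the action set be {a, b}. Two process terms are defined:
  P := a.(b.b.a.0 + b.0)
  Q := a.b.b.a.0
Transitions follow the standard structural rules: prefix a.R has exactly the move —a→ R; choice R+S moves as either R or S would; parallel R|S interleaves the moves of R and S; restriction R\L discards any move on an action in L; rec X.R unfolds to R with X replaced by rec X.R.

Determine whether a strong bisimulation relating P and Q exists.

Reachable graph of P (5 states):
  s0 = a.(b.b.a.0 + b.0) :: =a=> s1
  s1 = b.b.a.0 + b.0 :: =b=> s2, =b=> s3
  s2 = 0 :: ·
  s3 = b.a.0 :: =b=> s4
  s4 = a.0 :: =a=> s2
Reachable graph of Q (5 states):
  t0 = a.b.b.a.0 :: =a=> t1
  t1 = b.b.a.0 :: =b=> t2
  t2 = b.a.0 :: =b=> t3
  t3 = a.0 :: =a=> t4
  t4 = 0 :: ·
Partition-refinement fixed point:
  B0 = {s0}
  B1 = {s1}
  B2 = {s3, t2}
  B3 = {s4, t3}
  B4 = {s2, t4}
  B5 = {t0}
  B6 = {t1}
s0 ∈ B0, t0 ∈ B5 → different blocks

NO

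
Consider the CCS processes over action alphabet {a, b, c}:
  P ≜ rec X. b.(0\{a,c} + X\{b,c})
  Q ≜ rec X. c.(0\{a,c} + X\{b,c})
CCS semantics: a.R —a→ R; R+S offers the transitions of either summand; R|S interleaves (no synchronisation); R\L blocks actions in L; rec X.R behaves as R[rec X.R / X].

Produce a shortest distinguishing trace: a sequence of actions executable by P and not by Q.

b

Reachable graph of P (2 states):
  m0 = rec X. b.(0\{a,c} + X\{b,c}) :: --b--▸ m1
  m1 = 0\{a,c} + (rec X. b.(0\{a,c} + X\{b,c}))\{b,c} :: (no moves)
Reachable graph of Q (2 states):
  n0 = rec X. c.(0\{a,c} + X\{b,c}) :: --c--▸ n1
  n1 = 0\{a,c} + (rec X. c.(0\{a,c} + X\{b,c}))\{b,c} :: (no moves)
Run σ = ⟨b⟩ on P: start {m0}
  [1] b ⇒ {m1}
  — P admits the full trace.
Run σ = ⟨b⟩ on Q: start {n0}
  [1] b ⇒ ∅ (Q stuck)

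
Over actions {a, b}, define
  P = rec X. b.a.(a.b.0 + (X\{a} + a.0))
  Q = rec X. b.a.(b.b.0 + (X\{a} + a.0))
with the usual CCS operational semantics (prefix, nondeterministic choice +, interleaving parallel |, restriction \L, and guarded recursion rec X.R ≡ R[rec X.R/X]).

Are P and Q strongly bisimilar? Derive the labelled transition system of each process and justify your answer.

Reachable graph of P (6 states):
  s0 = rec X. b.a.(a.b.0 + (X\{a} + a.0)) ⊢ -b-> s1
  s1 = a.(a.b.0 + ((rec X. b.a.(a.b.0 + (X\{a} + a.0)))\{a} + a.0)) ⊢ -a-> s2
  s2 = a.b.0 + ((rec X. b.a.(a.b.0 + (X\{a} + a.0)))\{a} + a.0) ⊢ -a-> s3, -a-> s4, -b-> s5
  s3 = 0 ⊢ (no moves)
  s4 = b.0 ⊢ -b-> s3
  s5 = (a.(a.b.0 + ((rec X. b.a.(a.b.0 + (X\{a} + a.0)))\{a} + a.0)))\{a} ⊢ (no moves)
Reachable graph of Q (6 states):
  t0 = rec X. b.a.(b.b.0 + (X\{a} + a.0)) ⊢ -b-> t1
  t1 = a.(b.b.0 + ((rec X. b.a.(b.b.0 + (X\{a} + a.0)))\{a} + a.0)) ⊢ -a-> t2
  t2 = b.b.0 + ((rec X. b.a.(b.b.0 + (X\{a} + a.0)))\{a} + a.0) ⊢ -a-> t3, -b-> t4, -b-> t5
  t3 = 0 ⊢ (no moves)
  t4 = (a.(b.b.0 + ((rec X. b.a.(b.b.0 + (X\{a} + a.0)))\{a} + a.0)))\{a} ⊢ (no moves)
  t5 = b.0 ⊢ -b-> t3
Bisimilarity quotient blocks:
  B0 = {s0}
  B1 = {s1}
  B2 = {s2}
  B3 = {s4, t5}
  B4 = {s3, s5, t3, t4}
  B5 = {t0}
  B6 = {t1}
  B7 = {t2}
s0 ∈ B0, t0 ∈ B5 → different blocks

P ≁ Q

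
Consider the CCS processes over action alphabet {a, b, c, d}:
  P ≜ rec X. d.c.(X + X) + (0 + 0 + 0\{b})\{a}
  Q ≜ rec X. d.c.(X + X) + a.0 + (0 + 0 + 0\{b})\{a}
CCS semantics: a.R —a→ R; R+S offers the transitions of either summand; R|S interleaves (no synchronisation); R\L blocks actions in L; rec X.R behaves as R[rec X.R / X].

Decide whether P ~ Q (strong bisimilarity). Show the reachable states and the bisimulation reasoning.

LTS(P): 3 reachable states
  s0 = rec X. d.c.(X + X) + (0 + 0 + 0\{b})\{a} → ··d··> s1
  s1 = c.((rec X. d.c.(X + X) + (0 + 0 + 0\{b})\{a}) + (rec X. d.c.(X + X) + (0 + 0 + 0\{b})\{a})) → ··c··> s2
  s2 = (rec X. d.c.(X + X) + (0 + 0 + 0\{b})\{a}) + (rec X. d.c.(X + X) + (0 + 0 + 0\{b})\{a}) → ··d··> s1
LTS(Q): 4 reachable states
  t0 = rec X. d.c.(X + X) + a.0 + (0 + 0 + 0\{b})\{a} → ··a··> t1, ··d··> t2
  t1 = 0 → stopped
  t2 = c.((rec X. d.c.(X + X) + a.0 + (0 + 0 + 0\{b})\{a}) + (rec X. d.c.(X + X) + a.0 + (0 + 0 + 0\{b})\{a})) → ··c··> t3
  t3 = (rec X. d.c.(X + X) + a.0 + (0 + 0 + 0\{b})\{a}) + (rec X. d.c.(X + X) + a.0 + (0 + 0 + 0\{b})\{a}) → ··a··> t1, ··d··> t2
Bisimilarity quotient blocks:
  B0 = {s0, s2}
  B1 = {s1}
  B2 = {t0, t3}
  B3 = {t1}
  B4 = {t2}
s0 ∈ B0, t0 ∈ B2 → different blocks

P ≁ Q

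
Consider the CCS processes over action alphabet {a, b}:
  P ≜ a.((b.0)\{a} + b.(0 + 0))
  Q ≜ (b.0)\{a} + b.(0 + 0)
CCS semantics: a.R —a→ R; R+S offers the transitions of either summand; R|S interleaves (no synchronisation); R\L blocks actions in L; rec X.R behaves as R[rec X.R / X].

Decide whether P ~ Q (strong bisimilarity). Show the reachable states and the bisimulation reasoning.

P's transition system — 4 states:
  s0 = a.((b.0)\{a} + b.(0 + 0)) → ··a··> s1
  s1 = (b.0)\{a} + b.(0 + 0) → ··b··> s2, ··b··> s3
  s2 = 0 + 0 → stopped
  s3 = 0\{a} → stopped
Q's transition system — 3 states:
  t0 = (b.0)\{a} + b.(0 + 0) → ··b··> t1, ··b··> t2
  t1 = 0 + 0 → stopped
  t2 = 0\{a} → stopped
Bisimilarity quotient blocks:
  B0 = {s0}
  B1 = {s1, t0}
  B2 = {s2, s3, t1, t2}
s0 ∈ B0, t0 ∈ B1 → different blocks

not bisimilar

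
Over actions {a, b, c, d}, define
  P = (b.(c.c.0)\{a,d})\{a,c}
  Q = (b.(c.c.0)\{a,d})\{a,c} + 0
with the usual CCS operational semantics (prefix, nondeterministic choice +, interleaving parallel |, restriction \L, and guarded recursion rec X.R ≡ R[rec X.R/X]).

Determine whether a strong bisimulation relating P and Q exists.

Reachable graph of P (2 states):
  p0 = (b.(c.c.0)\{a,d})\{a,c} has moves —b→ p1
  p1 = (c.c.0)\{a,d}\{a,c} has moves ∅
Reachable graph of Q (2 states):
  q0 = (b.(c.c.0)\{a,d})\{a,c} + 0 has moves —b→ q1
  q1 = (c.c.0)\{a,d}\{a,c} has moves ∅
Partition-refinement fixed point:
  B0 = {p0, q0}
  B1 = {p1, q1}
p0 ∈ B0, q0 ∈ B0 → same block

bisimilar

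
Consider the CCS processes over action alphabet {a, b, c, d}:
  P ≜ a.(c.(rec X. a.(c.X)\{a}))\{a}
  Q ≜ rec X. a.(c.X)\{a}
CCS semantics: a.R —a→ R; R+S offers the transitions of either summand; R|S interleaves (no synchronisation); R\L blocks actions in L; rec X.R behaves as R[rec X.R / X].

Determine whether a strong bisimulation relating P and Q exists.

Reachable graph of P (3 states):
  m0 = a.(c.(rec X. a.(c.X)\{a}))\{a} → —a→ m1
  m1 = (c.(rec X. a.(c.X)\{a}))\{a} → —c→ m2
  m2 = (rec X. a.(c.X)\{a})\{a} → ∅
Reachable graph of Q (3 states):
  n0 = rec X. a.(c.X)\{a} → —a→ n1
  n1 = (c.(rec X. a.(c.X)\{a}))\{a} → —c→ n2
  n2 = (rec X. a.(c.X)\{a})\{a} → ∅
Coarsest stable partition (strong bisimilarity classes):
  B0 = {m0, n0}
  B1 = {m1, n1}
  B2 = {m2, n2}
m0 ∈ B0, n0 ∈ B0 → same block

YES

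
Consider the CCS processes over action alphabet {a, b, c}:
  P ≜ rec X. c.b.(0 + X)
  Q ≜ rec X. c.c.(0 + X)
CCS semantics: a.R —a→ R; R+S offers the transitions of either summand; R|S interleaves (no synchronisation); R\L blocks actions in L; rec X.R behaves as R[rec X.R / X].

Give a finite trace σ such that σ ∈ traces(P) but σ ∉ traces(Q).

Reachable graph of P (3 states):
  m0 = rec X. c.b.(0 + X) ⊢ ··c··> m1
  m1 = b.(0 + (rec X. c.b.(0 + X))) ⊢ ··b··> m2
  m2 = 0 + (rec X. c.b.(0 + X)) ⊢ ··c··> m1
Reachable graph of Q (3 states):
  n0 = rec X. c.c.(0 + X) ⊢ ··c··> n1
  n1 = c.(0 + (rec X. c.c.(0 + X))) ⊢ ··c··> n2
  n2 = 0 + (rec X. c.c.(0 + X)) ⊢ ··c··> n1
Trace ⟨cb⟩ through P, begin at {m0}:
  [1] c ⇒ {m1}
  [2] b ⇒ {m2}
  ✓ P
Trace ⟨cb⟩ through Q, begin at {n0}:
  [1] c ⇒ {n1}
  [2] b ⇒ ∅ (Q stuck)

cb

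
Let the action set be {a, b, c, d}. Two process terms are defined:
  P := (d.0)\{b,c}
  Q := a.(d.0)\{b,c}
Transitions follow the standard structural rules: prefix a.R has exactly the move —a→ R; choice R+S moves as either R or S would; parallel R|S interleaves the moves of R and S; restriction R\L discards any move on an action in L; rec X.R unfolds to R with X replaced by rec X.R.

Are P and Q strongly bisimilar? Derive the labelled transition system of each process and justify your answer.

P ≁ Q

LTS(P): 2 reachable states
  p0 = (d.0)\{b,c} ⊢ ··d··> p1
  p1 = 0\{b,c} ⊢ stopped
LTS(Q): 3 reachable states
  q0 = a.(d.0)\{b,c} ⊢ ··a··> q1
  q1 = (d.0)\{b,c} ⊢ ··d··> q2
  q2 = 0\{b,c} ⊢ stopped
Coarsest stable partition (strong bisimilarity classes):
  B0 = {p0, q1}
  B1 = {p1, q2}
  B2 = {q0}
p0 ∈ B0, q0 ∈ B2 → different blocks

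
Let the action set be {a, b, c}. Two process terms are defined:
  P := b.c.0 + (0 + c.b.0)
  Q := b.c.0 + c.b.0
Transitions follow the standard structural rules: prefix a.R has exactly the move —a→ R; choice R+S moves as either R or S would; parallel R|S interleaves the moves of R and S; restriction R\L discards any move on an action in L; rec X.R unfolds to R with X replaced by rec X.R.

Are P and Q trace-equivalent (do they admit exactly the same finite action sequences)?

traces(P) = traces(Q)

P's transition system — 4 states:
  u0 = b.c.0 + (0 + c.b.0) ⊢ -b-> u1, -c-> u2
  u1 = c.0 ⊢ -c-> u3
  u2 = b.0 ⊢ -b-> u3
  u3 = 0 ⊢ stopped
Q's transition system — 4 states:
  v0 = b.c.0 + c.b.0 ⊢ -b-> v1, -c-> v2
  v1 = c.0 ⊢ -c-> v3
  v2 = b.0 ⊢ -b-> v3
  v3 = 0 ⊢ stopped
Partition-refinement fixed point:
  B0 = {u0, v0}
  B1 = {u1, v1}
  B2 = {u3, v3}
  B3 = {u2, v2}
u0 ∈ B0, v0 ∈ B0 → same block
Bisimilar ⇒ trace-equivalent.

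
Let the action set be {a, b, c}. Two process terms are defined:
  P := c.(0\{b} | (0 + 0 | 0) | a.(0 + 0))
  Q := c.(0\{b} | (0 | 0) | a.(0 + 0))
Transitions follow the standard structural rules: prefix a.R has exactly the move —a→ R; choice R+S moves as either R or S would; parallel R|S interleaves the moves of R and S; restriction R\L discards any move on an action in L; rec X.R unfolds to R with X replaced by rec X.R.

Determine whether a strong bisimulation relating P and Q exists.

bisimilar

P's transition system — 3 states:
  s0 = c.(0\{b} | (0 + 0 | 0) | a.(0 + 0)) ⊢ ··c··> s1
  s1 = 0\{b} | (0 + 0 | 0) | a.(0 + 0) ⊢ ··a··> s2
  s2 = 0\{b} | (0 + 0 | 0) | (0 + 0) ⊢ ∅
Q's transition system — 3 states:
  t0 = c.(0\{b} | (0 | 0) | a.(0 + 0)) ⊢ ··c··> t1
  t1 = 0\{b} | (0 | 0) | a.(0 + 0) ⊢ ··a··> t2
  t2 = 0\{b} | (0 | 0) | (0 + 0) ⊢ ∅
Bisimilarity quotient blocks:
  B0 = {s0, t0}
  B1 = {s1, t1}
  B2 = {s2, t2}
s0 ∈ B0, t0 ∈ B0 → same block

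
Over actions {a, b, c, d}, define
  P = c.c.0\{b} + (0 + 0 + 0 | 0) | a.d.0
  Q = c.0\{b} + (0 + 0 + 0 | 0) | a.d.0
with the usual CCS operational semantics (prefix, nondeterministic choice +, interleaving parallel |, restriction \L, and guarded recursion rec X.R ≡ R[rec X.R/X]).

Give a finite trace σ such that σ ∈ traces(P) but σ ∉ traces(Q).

cc

P's transition system — 5 states:
  p0 = c.c.0\{b} + (0 + 0 + 0 | 0) | a.d.0 :: -a-> p1, -c-> p2
  p1 = (0 + 0 + 0 | 0) | d.0 :: -d-> p3
  p2 = c.0\{b} :: -c-> p4
  p3 = (0 + 0 + 0 | 0) | 0 :: (no moves)
  p4 = 0\{b} :: (no moves)
Q's transition system — 4 states:
  q0 = c.0\{b} + (0 + 0 + 0 | 0) | a.d.0 :: -a-> q1, -c-> q2
  q1 = (0 + 0 + 0 | 0) | d.0 :: -d-> q3
  q2 = 0\{b} :: (no moves)
  q3 = (0 + 0 + 0 | 0) | 0 :: (no moves)
Run σ = ⟨cc⟩ on P: start {p0}
  after c @ step 1: {p2}
  after c @ step 2: {p4}
  — P admits the full trace.
Run σ = ⟨cc⟩ on Q: start {q0}
  after c @ step 1: {q2}
  after c @ step 2: ∅  — Q cannot continue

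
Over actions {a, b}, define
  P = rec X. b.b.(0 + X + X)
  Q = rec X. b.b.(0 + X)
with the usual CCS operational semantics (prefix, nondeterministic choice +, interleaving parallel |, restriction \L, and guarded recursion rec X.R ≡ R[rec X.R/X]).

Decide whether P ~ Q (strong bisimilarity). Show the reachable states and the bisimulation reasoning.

YES

Reachable graph of P (3 states):
  u0 = rec X. b.b.(0 + X + X) → =b=> u1
  u1 = b.(0 + (rec X. b.b.(0 + X + X)) + (rec X. b.b.(0 + X + X))) → =b=> u2
  u2 = 0 + (rec X. b.b.(0 + X + X)) + (rec X. b.b.(0 + X + X)) → =b=> u1
Reachable graph of Q (3 states):
  v0 = rec X. b.b.(0 + X) → =b=> v1
  v1 = b.(0 + (rec X. b.b.(0 + X))) → =b=> v2
  v2 = 0 + (rec X. b.b.(0 + X)) → =b=> v1
Partition-refinement fixed point:
  B0 = {u0, u1, u2, v0, v1, v2}
u0 ∈ B0, v0 ∈ B0 → same block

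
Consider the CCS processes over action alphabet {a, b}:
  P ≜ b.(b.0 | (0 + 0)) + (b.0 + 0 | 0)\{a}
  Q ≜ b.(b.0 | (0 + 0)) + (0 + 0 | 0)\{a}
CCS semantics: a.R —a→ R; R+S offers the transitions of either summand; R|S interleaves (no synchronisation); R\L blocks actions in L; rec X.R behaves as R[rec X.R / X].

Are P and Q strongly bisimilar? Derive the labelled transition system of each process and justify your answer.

NO

Reachable graph of P (4 states):
  p0 = b.(b.0 | (0 + 0)) + (b.0 + 0 | 0)\{a} | -b-> p1, -b-> p2
  p1 = 0\{a} | deadlocked
  p2 = b.0 | (0 + 0) | -b-> p3
  p3 = 0 | (0 + 0) | deadlocked
Reachable graph of Q (3 states):
  q0 = b.(b.0 | (0 + 0)) + (0 + 0 | 0)\{a} | -b-> q1
  q1 = b.0 | (0 + 0) | -b-> q2
  q2 = 0 | (0 + 0) | deadlocked
Coarsest stable partition (strong bisimilarity classes):
  B0 = {p0}
  B1 = {p1, p3, q2}
  B2 = {p2, q1}
  B3 = {q0}
p0 ∈ B0, q0 ∈ B3 → different blocks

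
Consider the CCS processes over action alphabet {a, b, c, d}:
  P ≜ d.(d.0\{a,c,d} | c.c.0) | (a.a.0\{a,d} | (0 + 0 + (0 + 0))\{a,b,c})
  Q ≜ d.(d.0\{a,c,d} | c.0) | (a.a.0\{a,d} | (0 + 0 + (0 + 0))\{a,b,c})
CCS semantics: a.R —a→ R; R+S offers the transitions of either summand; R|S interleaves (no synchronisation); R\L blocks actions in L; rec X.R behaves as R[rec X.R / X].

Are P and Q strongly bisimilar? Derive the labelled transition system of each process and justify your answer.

not bisimilar

LTS(P): 21 reachable states
  s0 = d.(d.0\{a,c,d} | c.c.0) | (a.a.0\{a,d} | (0 + 0 + (0 + 0))\{a,b,c}) has moves -a-> s1, -d-> s2
  s1 = d.(d.0\{a,c,d} | c.c.0) | (a.0\{a,d} | (0 + 0 + (0 + 0))\{a,b,c}) has moves -a-> s3, -d-> s4
  s2 = d.0\{a,c,d} | c.c.0 | (a.a.0\{a,d} | (0 + 0 + (0 + 0))\{a,b,c}) has moves -a-> s4, -c-> s5, -d-> s6
  s3 = d.(d.0\{a,c,d} | c.c.0) | (0\{a,d} | (0 + 0 + (0 + 0))\{a,b,c}) has moves -d-> s7
  s4 = d.0\{a,c,d} | c.c.0 | (a.0\{a,d} | (0 + 0 + (0 + 0))\{a,b,c}) has moves -a-> s7, -c-> s8, -d-> s9
  s5 = d.0\{a,c,d} | c.0 | (a.a.0\{a,d} | (0 + 0 + (0 + 0))\{a,b,c}) has moves -a-> s8, -c-> s10, -d-> s11
  s6 = 0\{a,c,d} | c.c.0 | (a.a.0\{a,d} | (0 + 0 + (0 + 0))\{a,b,c}) has moves -a-> s9, -c-> s11
  s7 = d.0\{a,c,d} | c.c.0 | (0\{a,d} | (0 + 0 + (0 + 0))\{a,b,c}) has moves -c-> s12, -d-> s13
  s8 = d.0\{a,c,d} | c.0 | (a.0\{a,d} | (0 + 0 + (0 + 0))\{a,b,c}) has moves -a-> s12, -c-> s14, -d-> s15
  s9 = 0\{a,c,d} | c.c.0 | (a.0\{a,d} | (0 + 0 + (0 + 0))\{a,b,c}) has moves -a-> s13, -c-> s15
  s10 = d.0\{a,c,d} | 0 | (a.a.0\{a,d} | (0 + 0 + (0 + 0))\{a,b,c}) has moves -a-> s14, -d-> s16
  s11 = 0\{a,c,d} | c.0 | (a.a.0\{a,d} | (0 + 0 + (0 + 0))\{a,b,c}) has moves -a-> s15, -c-> s16
  s12 = d.0\{a,c,d} | c.0 | (0\{a,d} | (0 + 0 + (0 + 0))\{a,b,c}) has moves -c-> s17, -d-> s18
  s13 = 0\{a,c,d} | c.c.0 | (0\{a,d} | (0 + 0 + (0 + 0))\{a,b,c}) has moves -c-> s18
  s14 = d.0\{a,c,d} | 0 | (a.0\{a,d} | (0 + 0 + (0 + 0))\{a,b,c}) has moves -a-> s17, -d-> s19
  s15 = 0\{a,c,d} | c.0 | (a.0\{a,d} | (0 + 0 + (0 + 0))\{a,b,c}) has moves -a-> s18, -c-> s19
  s16 = 0\{a,c,d} | 0 | (a.a.0\{a,d} | (0 + 0 + (0 + 0))\{a,b,c}) has moves -a-> s19
  s17 = d.0\{a,c,d} | 0 | (0\{a,d} | (0 + 0 + (0 + 0))\{a,b,c}) has moves -d-> s20
  s18 = 0\{a,c,d} | c.0 | (0\{a,d} | (0 + 0 + (0 + 0))\{a,b,c}) has moves -c-> s20
  s19 = 0\{a,c,d} | 0 | (a.0\{a,d} | (0 + 0 + (0 + 0))\{a,b,c}) has moves -a-> s20
  s20 = 0\{a,c,d} | 0 | (0\{a,d} | (0 + 0 + (0 + 0))\{a,b,c}) has moves ∅
LTS(Q): 15 reachable states
  t0 = d.(d.0\{a,c,d} | c.0) | (a.a.0\{a,d} | (0 + 0 + (0 + 0))\{a,b,c}) has moves -a-> t1, -d-> t2
  t1 = d.(d.0\{a,c,d} | c.0) | (a.0\{a,d} | (0 + 0 + (0 + 0))\{a,b,c}) has moves -a-> t3, -d-> t4
  t2 = d.0\{a,c,d} | c.0 | (a.a.0\{a,d} | (0 + 0 + (0 + 0))\{a,b,c}) has moves -a-> t4, -c-> t5, -d-> t6
  t3 = d.(d.0\{a,c,d} | c.0) | (0\{a,d} | (0 + 0 + (0 + 0))\{a,b,c}) has moves -d-> t7
  t4 = d.0\{a,c,d} | c.0 | (a.0\{a,d} | (0 + 0 + (0 + 0))\{a,b,c}) has moves -a-> t7, -c-> t8, -d-> t9
  t5 = d.0\{a,c,d} | 0 | (a.a.0\{a,d} | (0 + 0 + (0 + 0))\{a,b,c}) has moves -a-> t8, -d-> t10
  t6 = 0\{a,c,d} | c.0 | (a.a.0\{a,d} | (0 + 0 + (0 + 0))\{a,b,c}) has moves -a-> t9, -c-> t10
  t7 = d.0\{a,c,d} | c.0 | (0\{a,d} | (0 + 0 + (0 + 0))\{a,b,c}) has moves -c-> t11, -d-> t12
  t8 = d.0\{a,c,d} | 0 | (a.0\{a,d} | (0 + 0 + (0 + 0))\{a,b,c}) has moves -a-> t11, -d-> t13
  t9 = 0\{a,c,d} | c.0 | (a.0\{a,d} | (0 + 0 + (0 + 0))\{a,b,c}) has moves -a-> t12, -c-> t13
  t10 = 0\{a,c,d} | 0 | (a.a.0\{a,d} | (0 + 0 + (0 + 0))\{a,b,c}) has moves -a-> t13
  t11 = d.0\{a,c,d} | 0 | (0\{a,d} | (0 + 0 + (0 + 0))\{a,b,c}) has moves -d-> t14
  t12 = 0\{a,c,d} | c.0 | (0\{a,d} | (0 + 0 + (0 + 0))\{a,b,c}) has moves -c-> t14
  t13 = 0\{a,c,d} | 0 | (a.0\{a,d} | (0 + 0 + (0 + 0))\{a,b,c}) has moves -a-> t14
  t14 = 0\{a,c,d} | 0 | (0\{a,d} | (0 + 0 + (0 + 0))\{a,b,c}) has moves ∅
Partition-refinement fixed point:
  B0 = {s0}
  B1 = {s2}
  B2 = {s6}
  B3 = {s11, t6}
  B4 = {s15, t9}
  B5 = {s18, t12}
  B6 = {s20, t14}
  B7 = {s19, t13}
  B8 = {s16, t10}
  B9 = {s9}
  B10 = {s13}
  B11 = {s5, t2}
  B12 = {s8, t4}
  B13 = {s14, t8}
  B14 = {s17, t11}
  B15 = {s12, t7}
  B16 = {s10, t5}
  B17 = {s4}
  B18 = {s7}
  B19 = {s1}
  B20 = {s3}
  B21 = {t0}
  B22 = {t1}
  B23 = {t3}
s0 ∈ B0, t0 ∈ B21 → different blocks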